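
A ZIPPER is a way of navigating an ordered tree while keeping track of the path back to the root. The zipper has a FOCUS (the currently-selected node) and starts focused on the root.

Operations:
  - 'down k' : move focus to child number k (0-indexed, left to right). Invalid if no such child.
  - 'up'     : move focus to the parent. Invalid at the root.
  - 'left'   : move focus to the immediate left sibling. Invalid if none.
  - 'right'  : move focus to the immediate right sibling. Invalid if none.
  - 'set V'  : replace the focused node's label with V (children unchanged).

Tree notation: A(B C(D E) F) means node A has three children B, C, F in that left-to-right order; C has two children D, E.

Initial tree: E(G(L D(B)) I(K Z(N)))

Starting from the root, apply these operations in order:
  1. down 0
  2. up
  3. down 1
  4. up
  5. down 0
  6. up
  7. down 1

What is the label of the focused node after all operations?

Answer: I

Derivation:
Step 1 (down 0): focus=G path=0 depth=1 children=['L', 'D'] left=[] right=['I'] parent=E
Step 2 (up): focus=E path=root depth=0 children=['G', 'I'] (at root)
Step 3 (down 1): focus=I path=1 depth=1 children=['K', 'Z'] left=['G'] right=[] parent=E
Step 4 (up): focus=E path=root depth=0 children=['G', 'I'] (at root)
Step 5 (down 0): focus=G path=0 depth=1 children=['L', 'D'] left=[] right=['I'] parent=E
Step 6 (up): focus=E path=root depth=0 children=['G', 'I'] (at root)
Step 7 (down 1): focus=I path=1 depth=1 children=['K', 'Z'] left=['G'] right=[] parent=E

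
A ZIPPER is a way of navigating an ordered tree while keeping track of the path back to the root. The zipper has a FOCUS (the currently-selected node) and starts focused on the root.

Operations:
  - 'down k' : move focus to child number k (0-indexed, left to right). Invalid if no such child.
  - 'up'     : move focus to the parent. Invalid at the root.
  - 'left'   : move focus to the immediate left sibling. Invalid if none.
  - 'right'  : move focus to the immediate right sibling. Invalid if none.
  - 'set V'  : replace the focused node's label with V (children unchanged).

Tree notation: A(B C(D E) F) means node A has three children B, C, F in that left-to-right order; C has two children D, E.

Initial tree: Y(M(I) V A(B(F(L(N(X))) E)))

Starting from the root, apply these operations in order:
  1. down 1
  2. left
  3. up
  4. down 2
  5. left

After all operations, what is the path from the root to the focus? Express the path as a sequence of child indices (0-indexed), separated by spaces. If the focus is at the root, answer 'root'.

Step 1 (down 1): focus=V path=1 depth=1 children=[] left=['M'] right=['A'] parent=Y
Step 2 (left): focus=M path=0 depth=1 children=['I'] left=[] right=['V', 'A'] parent=Y
Step 3 (up): focus=Y path=root depth=0 children=['M', 'V', 'A'] (at root)
Step 4 (down 2): focus=A path=2 depth=1 children=['B'] left=['M', 'V'] right=[] parent=Y
Step 5 (left): focus=V path=1 depth=1 children=[] left=['M'] right=['A'] parent=Y

Answer: 1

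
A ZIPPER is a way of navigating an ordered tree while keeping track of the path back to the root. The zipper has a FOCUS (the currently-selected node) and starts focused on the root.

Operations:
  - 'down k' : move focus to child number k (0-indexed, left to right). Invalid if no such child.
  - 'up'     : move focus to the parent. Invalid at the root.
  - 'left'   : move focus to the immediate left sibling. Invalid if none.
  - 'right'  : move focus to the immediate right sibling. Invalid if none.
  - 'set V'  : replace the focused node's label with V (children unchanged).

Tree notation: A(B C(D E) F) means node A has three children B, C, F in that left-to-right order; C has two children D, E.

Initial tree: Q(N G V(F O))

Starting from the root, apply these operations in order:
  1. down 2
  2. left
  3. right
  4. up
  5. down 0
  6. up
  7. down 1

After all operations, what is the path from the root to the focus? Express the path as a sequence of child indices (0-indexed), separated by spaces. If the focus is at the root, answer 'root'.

Step 1 (down 2): focus=V path=2 depth=1 children=['F', 'O'] left=['N', 'G'] right=[] parent=Q
Step 2 (left): focus=G path=1 depth=1 children=[] left=['N'] right=['V'] parent=Q
Step 3 (right): focus=V path=2 depth=1 children=['F', 'O'] left=['N', 'G'] right=[] parent=Q
Step 4 (up): focus=Q path=root depth=0 children=['N', 'G', 'V'] (at root)
Step 5 (down 0): focus=N path=0 depth=1 children=[] left=[] right=['G', 'V'] parent=Q
Step 6 (up): focus=Q path=root depth=0 children=['N', 'G', 'V'] (at root)
Step 7 (down 1): focus=G path=1 depth=1 children=[] left=['N'] right=['V'] parent=Q

Answer: 1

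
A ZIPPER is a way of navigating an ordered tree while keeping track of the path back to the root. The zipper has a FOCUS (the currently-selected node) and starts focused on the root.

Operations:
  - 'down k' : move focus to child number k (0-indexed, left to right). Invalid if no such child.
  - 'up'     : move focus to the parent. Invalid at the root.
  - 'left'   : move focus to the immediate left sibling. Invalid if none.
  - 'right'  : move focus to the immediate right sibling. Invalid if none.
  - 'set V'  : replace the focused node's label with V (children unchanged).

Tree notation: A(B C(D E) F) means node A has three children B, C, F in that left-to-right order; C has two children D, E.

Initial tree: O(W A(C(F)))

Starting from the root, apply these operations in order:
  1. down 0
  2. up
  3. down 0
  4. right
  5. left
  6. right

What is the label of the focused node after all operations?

Step 1 (down 0): focus=W path=0 depth=1 children=[] left=[] right=['A'] parent=O
Step 2 (up): focus=O path=root depth=0 children=['W', 'A'] (at root)
Step 3 (down 0): focus=W path=0 depth=1 children=[] left=[] right=['A'] parent=O
Step 4 (right): focus=A path=1 depth=1 children=['C'] left=['W'] right=[] parent=O
Step 5 (left): focus=W path=0 depth=1 children=[] left=[] right=['A'] parent=O
Step 6 (right): focus=A path=1 depth=1 children=['C'] left=['W'] right=[] parent=O

Answer: A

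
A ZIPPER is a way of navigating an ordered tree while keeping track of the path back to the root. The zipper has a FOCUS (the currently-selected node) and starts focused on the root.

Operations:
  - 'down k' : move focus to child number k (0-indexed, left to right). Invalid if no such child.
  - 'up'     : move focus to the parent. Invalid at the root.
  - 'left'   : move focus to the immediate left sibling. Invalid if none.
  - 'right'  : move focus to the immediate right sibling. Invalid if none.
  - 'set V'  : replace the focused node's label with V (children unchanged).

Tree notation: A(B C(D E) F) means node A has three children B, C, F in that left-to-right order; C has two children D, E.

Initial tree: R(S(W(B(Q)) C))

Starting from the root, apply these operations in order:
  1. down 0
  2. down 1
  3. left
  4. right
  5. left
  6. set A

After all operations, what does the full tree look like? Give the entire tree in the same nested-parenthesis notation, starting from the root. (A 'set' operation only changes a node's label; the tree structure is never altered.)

Answer: R(S(A(B(Q)) C))

Derivation:
Step 1 (down 0): focus=S path=0 depth=1 children=['W', 'C'] left=[] right=[] parent=R
Step 2 (down 1): focus=C path=0/1 depth=2 children=[] left=['W'] right=[] parent=S
Step 3 (left): focus=W path=0/0 depth=2 children=['B'] left=[] right=['C'] parent=S
Step 4 (right): focus=C path=0/1 depth=2 children=[] left=['W'] right=[] parent=S
Step 5 (left): focus=W path=0/0 depth=2 children=['B'] left=[] right=['C'] parent=S
Step 6 (set A): focus=A path=0/0 depth=2 children=['B'] left=[] right=['C'] parent=S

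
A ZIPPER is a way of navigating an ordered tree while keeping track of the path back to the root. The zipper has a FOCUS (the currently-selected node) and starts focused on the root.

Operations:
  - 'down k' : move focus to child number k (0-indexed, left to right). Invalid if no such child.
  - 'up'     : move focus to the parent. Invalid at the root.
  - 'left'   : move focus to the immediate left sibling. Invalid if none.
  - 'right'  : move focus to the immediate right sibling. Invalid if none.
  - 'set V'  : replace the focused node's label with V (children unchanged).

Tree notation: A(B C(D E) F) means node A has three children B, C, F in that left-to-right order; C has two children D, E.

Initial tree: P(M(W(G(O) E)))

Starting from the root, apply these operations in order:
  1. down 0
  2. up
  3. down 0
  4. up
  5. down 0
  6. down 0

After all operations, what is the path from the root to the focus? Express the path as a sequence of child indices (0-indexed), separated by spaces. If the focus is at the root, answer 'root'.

Step 1 (down 0): focus=M path=0 depth=1 children=['W'] left=[] right=[] parent=P
Step 2 (up): focus=P path=root depth=0 children=['M'] (at root)
Step 3 (down 0): focus=M path=0 depth=1 children=['W'] left=[] right=[] parent=P
Step 4 (up): focus=P path=root depth=0 children=['M'] (at root)
Step 5 (down 0): focus=M path=0 depth=1 children=['W'] left=[] right=[] parent=P
Step 6 (down 0): focus=W path=0/0 depth=2 children=['G', 'E'] left=[] right=[] parent=M

Answer: 0 0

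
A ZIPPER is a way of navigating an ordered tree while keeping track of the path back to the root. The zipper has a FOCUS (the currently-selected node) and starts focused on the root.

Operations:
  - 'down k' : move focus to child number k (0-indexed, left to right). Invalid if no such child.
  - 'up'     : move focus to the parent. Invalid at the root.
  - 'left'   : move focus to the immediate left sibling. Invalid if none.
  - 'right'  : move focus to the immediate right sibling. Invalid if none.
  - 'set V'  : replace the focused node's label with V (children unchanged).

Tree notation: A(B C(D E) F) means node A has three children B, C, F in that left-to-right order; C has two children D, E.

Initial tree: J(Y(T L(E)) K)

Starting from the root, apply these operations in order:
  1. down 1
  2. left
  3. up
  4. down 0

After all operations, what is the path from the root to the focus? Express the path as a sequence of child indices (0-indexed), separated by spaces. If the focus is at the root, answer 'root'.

Step 1 (down 1): focus=K path=1 depth=1 children=[] left=['Y'] right=[] parent=J
Step 2 (left): focus=Y path=0 depth=1 children=['T', 'L'] left=[] right=['K'] parent=J
Step 3 (up): focus=J path=root depth=0 children=['Y', 'K'] (at root)
Step 4 (down 0): focus=Y path=0 depth=1 children=['T', 'L'] left=[] right=['K'] parent=J

Answer: 0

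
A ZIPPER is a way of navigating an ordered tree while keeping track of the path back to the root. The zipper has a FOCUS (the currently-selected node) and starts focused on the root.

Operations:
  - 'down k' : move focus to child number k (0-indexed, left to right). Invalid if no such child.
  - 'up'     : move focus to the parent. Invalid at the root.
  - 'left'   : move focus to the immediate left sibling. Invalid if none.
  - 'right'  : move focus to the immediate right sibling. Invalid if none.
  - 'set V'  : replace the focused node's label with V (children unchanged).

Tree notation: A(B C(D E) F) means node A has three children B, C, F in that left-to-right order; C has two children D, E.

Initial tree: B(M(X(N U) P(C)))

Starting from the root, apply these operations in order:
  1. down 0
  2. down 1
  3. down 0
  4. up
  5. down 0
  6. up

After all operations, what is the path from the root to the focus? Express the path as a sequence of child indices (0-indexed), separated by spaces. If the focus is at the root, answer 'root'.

Step 1 (down 0): focus=M path=0 depth=1 children=['X', 'P'] left=[] right=[] parent=B
Step 2 (down 1): focus=P path=0/1 depth=2 children=['C'] left=['X'] right=[] parent=M
Step 3 (down 0): focus=C path=0/1/0 depth=3 children=[] left=[] right=[] parent=P
Step 4 (up): focus=P path=0/1 depth=2 children=['C'] left=['X'] right=[] parent=M
Step 5 (down 0): focus=C path=0/1/0 depth=3 children=[] left=[] right=[] parent=P
Step 6 (up): focus=P path=0/1 depth=2 children=['C'] left=['X'] right=[] parent=M

Answer: 0 1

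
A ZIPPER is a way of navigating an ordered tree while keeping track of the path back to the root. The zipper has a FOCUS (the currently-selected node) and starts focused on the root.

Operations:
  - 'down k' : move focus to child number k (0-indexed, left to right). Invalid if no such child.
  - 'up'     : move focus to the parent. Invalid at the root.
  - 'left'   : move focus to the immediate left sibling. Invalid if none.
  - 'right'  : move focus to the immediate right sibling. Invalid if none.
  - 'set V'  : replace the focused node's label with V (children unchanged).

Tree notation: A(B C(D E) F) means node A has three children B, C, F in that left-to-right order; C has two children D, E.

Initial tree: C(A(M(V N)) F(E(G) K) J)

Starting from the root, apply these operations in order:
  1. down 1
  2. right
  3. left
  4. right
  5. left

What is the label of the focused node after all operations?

Answer: F

Derivation:
Step 1 (down 1): focus=F path=1 depth=1 children=['E', 'K'] left=['A'] right=['J'] parent=C
Step 2 (right): focus=J path=2 depth=1 children=[] left=['A', 'F'] right=[] parent=C
Step 3 (left): focus=F path=1 depth=1 children=['E', 'K'] left=['A'] right=['J'] parent=C
Step 4 (right): focus=J path=2 depth=1 children=[] left=['A', 'F'] right=[] parent=C
Step 5 (left): focus=F path=1 depth=1 children=['E', 'K'] left=['A'] right=['J'] parent=C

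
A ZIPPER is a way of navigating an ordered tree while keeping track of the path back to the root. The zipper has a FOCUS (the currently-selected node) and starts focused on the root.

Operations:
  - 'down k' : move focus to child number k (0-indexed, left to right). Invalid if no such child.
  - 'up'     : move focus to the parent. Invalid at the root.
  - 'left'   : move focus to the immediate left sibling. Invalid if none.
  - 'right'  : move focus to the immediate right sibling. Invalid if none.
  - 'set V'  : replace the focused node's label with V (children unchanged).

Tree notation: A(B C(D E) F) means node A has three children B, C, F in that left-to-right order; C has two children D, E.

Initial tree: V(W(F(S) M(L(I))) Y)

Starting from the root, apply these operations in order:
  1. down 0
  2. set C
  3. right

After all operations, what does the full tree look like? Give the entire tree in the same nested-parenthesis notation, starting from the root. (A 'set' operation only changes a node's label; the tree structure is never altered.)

Answer: V(C(F(S) M(L(I))) Y)

Derivation:
Step 1 (down 0): focus=W path=0 depth=1 children=['F', 'M'] left=[] right=['Y'] parent=V
Step 2 (set C): focus=C path=0 depth=1 children=['F', 'M'] left=[] right=['Y'] parent=V
Step 3 (right): focus=Y path=1 depth=1 children=[] left=['C'] right=[] parent=V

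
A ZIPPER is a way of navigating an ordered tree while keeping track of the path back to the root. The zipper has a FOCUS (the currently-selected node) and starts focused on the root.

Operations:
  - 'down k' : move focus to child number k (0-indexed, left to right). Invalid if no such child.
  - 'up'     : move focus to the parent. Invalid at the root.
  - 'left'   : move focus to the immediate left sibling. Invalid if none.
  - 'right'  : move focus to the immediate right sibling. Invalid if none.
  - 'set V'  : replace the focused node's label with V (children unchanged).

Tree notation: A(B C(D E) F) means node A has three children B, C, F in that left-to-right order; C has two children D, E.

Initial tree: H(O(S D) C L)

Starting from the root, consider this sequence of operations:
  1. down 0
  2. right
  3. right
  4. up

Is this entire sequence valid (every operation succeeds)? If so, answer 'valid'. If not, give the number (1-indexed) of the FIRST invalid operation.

Answer: valid

Derivation:
Step 1 (down 0): focus=O path=0 depth=1 children=['S', 'D'] left=[] right=['C', 'L'] parent=H
Step 2 (right): focus=C path=1 depth=1 children=[] left=['O'] right=['L'] parent=H
Step 3 (right): focus=L path=2 depth=1 children=[] left=['O', 'C'] right=[] parent=H
Step 4 (up): focus=H path=root depth=0 children=['O', 'C', 'L'] (at root)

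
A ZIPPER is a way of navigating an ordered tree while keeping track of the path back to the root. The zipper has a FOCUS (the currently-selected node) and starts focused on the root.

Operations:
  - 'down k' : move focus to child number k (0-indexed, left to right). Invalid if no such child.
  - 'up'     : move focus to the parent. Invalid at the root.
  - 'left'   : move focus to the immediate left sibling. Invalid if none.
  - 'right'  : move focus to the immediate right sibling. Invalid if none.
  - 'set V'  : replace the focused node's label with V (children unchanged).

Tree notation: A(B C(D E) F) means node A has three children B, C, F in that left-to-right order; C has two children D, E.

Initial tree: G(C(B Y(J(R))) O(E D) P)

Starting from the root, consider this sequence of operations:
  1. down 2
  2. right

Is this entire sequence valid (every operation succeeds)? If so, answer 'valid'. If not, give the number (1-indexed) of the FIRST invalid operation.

Answer: 2

Derivation:
Step 1 (down 2): focus=P path=2 depth=1 children=[] left=['C', 'O'] right=[] parent=G
Step 2 (right): INVALID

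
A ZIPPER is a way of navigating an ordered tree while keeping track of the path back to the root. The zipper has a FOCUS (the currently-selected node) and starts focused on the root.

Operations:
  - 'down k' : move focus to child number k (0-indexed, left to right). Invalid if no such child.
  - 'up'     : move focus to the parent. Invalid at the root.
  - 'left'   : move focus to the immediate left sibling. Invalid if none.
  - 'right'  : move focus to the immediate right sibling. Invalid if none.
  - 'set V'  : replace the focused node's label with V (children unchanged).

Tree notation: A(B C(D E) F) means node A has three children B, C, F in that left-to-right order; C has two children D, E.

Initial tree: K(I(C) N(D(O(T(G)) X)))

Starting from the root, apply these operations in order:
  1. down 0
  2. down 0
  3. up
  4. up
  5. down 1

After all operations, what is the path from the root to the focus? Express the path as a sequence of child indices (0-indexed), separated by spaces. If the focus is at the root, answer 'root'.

Answer: 1

Derivation:
Step 1 (down 0): focus=I path=0 depth=1 children=['C'] left=[] right=['N'] parent=K
Step 2 (down 0): focus=C path=0/0 depth=2 children=[] left=[] right=[] parent=I
Step 3 (up): focus=I path=0 depth=1 children=['C'] left=[] right=['N'] parent=K
Step 4 (up): focus=K path=root depth=0 children=['I', 'N'] (at root)
Step 5 (down 1): focus=N path=1 depth=1 children=['D'] left=['I'] right=[] parent=K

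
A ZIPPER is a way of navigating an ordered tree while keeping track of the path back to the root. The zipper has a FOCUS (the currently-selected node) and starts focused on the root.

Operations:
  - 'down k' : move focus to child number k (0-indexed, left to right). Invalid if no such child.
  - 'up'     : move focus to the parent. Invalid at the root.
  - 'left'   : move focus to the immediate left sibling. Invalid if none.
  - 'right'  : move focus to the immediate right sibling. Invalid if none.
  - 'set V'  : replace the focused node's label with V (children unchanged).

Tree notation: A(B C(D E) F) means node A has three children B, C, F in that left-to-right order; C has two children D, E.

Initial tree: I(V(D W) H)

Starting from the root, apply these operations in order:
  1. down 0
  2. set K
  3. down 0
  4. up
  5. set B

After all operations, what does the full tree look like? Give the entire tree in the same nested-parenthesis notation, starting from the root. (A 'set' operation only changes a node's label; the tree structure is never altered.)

Step 1 (down 0): focus=V path=0 depth=1 children=['D', 'W'] left=[] right=['H'] parent=I
Step 2 (set K): focus=K path=0 depth=1 children=['D', 'W'] left=[] right=['H'] parent=I
Step 3 (down 0): focus=D path=0/0 depth=2 children=[] left=[] right=['W'] parent=K
Step 4 (up): focus=K path=0 depth=1 children=['D', 'W'] left=[] right=['H'] parent=I
Step 5 (set B): focus=B path=0 depth=1 children=['D', 'W'] left=[] right=['H'] parent=I

Answer: I(B(D W) H)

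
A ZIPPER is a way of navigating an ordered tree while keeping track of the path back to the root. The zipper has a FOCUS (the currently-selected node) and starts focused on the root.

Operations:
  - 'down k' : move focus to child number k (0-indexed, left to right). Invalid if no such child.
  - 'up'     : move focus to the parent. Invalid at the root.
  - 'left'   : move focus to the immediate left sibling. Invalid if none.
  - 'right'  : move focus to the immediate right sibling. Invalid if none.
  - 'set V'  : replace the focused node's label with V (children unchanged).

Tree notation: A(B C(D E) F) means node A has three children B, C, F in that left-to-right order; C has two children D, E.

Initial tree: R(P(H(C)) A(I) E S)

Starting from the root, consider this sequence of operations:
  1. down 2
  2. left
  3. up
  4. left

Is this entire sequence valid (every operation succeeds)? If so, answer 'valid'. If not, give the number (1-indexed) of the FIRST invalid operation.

Step 1 (down 2): focus=E path=2 depth=1 children=[] left=['P', 'A'] right=['S'] parent=R
Step 2 (left): focus=A path=1 depth=1 children=['I'] left=['P'] right=['E', 'S'] parent=R
Step 3 (up): focus=R path=root depth=0 children=['P', 'A', 'E', 'S'] (at root)
Step 4 (left): INVALID

Answer: 4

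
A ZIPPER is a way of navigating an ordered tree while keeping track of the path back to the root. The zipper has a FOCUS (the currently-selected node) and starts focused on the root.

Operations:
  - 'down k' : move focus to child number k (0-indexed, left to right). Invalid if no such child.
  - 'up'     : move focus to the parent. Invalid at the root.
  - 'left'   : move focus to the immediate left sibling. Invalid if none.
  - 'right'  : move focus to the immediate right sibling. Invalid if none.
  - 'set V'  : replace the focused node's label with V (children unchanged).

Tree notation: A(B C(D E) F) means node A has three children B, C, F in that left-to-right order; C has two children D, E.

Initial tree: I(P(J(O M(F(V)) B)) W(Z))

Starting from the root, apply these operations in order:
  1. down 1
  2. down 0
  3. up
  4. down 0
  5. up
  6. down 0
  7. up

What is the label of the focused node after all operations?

Answer: W

Derivation:
Step 1 (down 1): focus=W path=1 depth=1 children=['Z'] left=['P'] right=[] parent=I
Step 2 (down 0): focus=Z path=1/0 depth=2 children=[] left=[] right=[] parent=W
Step 3 (up): focus=W path=1 depth=1 children=['Z'] left=['P'] right=[] parent=I
Step 4 (down 0): focus=Z path=1/0 depth=2 children=[] left=[] right=[] parent=W
Step 5 (up): focus=W path=1 depth=1 children=['Z'] left=['P'] right=[] parent=I
Step 6 (down 0): focus=Z path=1/0 depth=2 children=[] left=[] right=[] parent=W
Step 7 (up): focus=W path=1 depth=1 children=['Z'] left=['P'] right=[] parent=I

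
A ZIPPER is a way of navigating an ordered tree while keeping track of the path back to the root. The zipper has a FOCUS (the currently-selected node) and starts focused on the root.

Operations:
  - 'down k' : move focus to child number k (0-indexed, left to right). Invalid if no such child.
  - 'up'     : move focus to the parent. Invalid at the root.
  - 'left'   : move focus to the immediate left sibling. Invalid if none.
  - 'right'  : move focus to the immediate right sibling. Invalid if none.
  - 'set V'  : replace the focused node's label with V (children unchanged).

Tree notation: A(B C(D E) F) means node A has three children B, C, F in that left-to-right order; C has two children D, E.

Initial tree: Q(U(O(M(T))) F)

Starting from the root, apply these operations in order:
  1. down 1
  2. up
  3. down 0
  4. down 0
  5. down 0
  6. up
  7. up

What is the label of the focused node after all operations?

Answer: U

Derivation:
Step 1 (down 1): focus=F path=1 depth=1 children=[] left=['U'] right=[] parent=Q
Step 2 (up): focus=Q path=root depth=0 children=['U', 'F'] (at root)
Step 3 (down 0): focus=U path=0 depth=1 children=['O'] left=[] right=['F'] parent=Q
Step 4 (down 0): focus=O path=0/0 depth=2 children=['M'] left=[] right=[] parent=U
Step 5 (down 0): focus=M path=0/0/0 depth=3 children=['T'] left=[] right=[] parent=O
Step 6 (up): focus=O path=0/0 depth=2 children=['M'] left=[] right=[] parent=U
Step 7 (up): focus=U path=0 depth=1 children=['O'] left=[] right=['F'] parent=Q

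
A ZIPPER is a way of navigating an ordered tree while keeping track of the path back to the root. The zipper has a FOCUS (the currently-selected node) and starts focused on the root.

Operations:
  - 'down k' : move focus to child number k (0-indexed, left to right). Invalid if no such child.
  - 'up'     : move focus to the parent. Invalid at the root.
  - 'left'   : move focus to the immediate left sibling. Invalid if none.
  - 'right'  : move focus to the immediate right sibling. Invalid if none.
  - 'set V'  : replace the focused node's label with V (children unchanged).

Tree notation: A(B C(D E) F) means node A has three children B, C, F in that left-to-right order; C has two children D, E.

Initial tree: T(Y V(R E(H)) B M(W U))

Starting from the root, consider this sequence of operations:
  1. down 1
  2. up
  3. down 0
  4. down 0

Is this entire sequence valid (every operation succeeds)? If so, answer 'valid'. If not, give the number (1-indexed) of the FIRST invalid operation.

Answer: 4

Derivation:
Step 1 (down 1): focus=V path=1 depth=1 children=['R', 'E'] left=['Y'] right=['B', 'M'] parent=T
Step 2 (up): focus=T path=root depth=0 children=['Y', 'V', 'B', 'M'] (at root)
Step 3 (down 0): focus=Y path=0 depth=1 children=[] left=[] right=['V', 'B', 'M'] parent=T
Step 4 (down 0): INVALID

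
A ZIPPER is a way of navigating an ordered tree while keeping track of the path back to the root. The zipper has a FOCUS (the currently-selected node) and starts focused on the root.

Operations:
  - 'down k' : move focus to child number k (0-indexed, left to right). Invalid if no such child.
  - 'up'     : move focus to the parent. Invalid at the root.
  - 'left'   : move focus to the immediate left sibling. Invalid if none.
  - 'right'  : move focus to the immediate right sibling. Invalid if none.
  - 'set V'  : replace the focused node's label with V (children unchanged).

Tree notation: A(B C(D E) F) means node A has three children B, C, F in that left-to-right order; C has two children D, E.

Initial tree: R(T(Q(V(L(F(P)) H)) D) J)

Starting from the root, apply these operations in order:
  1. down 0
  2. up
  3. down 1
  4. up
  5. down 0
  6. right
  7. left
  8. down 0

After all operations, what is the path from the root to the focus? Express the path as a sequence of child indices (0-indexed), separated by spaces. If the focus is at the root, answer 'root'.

Answer: 0 0

Derivation:
Step 1 (down 0): focus=T path=0 depth=1 children=['Q', 'D'] left=[] right=['J'] parent=R
Step 2 (up): focus=R path=root depth=0 children=['T', 'J'] (at root)
Step 3 (down 1): focus=J path=1 depth=1 children=[] left=['T'] right=[] parent=R
Step 4 (up): focus=R path=root depth=0 children=['T', 'J'] (at root)
Step 5 (down 0): focus=T path=0 depth=1 children=['Q', 'D'] left=[] right=['J'] parent=R
Step 6 (right): focus=J path=1 depth=1 children=[] left=['T'] right=[] parent=R
Step 7 (left): focus=T path=0 depth=1 children=['Q', 'D'] left=[] right=['J'] parent=R
Step 8 (down 0): focus=Q path=0/0 depth=2 children=['V'] left=[] right=['D'] parent=T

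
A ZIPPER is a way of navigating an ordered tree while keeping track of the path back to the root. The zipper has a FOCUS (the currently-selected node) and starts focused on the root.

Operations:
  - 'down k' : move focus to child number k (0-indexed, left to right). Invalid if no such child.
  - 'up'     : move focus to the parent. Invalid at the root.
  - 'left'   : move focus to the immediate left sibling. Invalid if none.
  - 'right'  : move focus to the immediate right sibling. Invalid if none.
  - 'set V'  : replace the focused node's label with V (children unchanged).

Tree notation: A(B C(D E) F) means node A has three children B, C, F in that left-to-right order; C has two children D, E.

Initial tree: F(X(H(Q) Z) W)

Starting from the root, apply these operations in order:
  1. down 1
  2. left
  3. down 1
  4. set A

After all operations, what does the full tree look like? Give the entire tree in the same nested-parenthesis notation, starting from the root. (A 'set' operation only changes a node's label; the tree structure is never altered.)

Step 1 (down 1): focus=W path=1 depth=1 children=[] left=['X'] right=[] parent=F
Step 2 (left): focus=X path=0 depth=1 children=['H', 'Z'] left=[] right=['W'] parent=F
Step 3 (down 1): focus=Z path=0/1 depth=2 children=[] left=['H'] right=[] parent=X
Step 4 (set A): focus=A path=0/1 depth=2 children=[] left=['H'] right=[] parent=X

Answer: F(X(H(Q) A) W)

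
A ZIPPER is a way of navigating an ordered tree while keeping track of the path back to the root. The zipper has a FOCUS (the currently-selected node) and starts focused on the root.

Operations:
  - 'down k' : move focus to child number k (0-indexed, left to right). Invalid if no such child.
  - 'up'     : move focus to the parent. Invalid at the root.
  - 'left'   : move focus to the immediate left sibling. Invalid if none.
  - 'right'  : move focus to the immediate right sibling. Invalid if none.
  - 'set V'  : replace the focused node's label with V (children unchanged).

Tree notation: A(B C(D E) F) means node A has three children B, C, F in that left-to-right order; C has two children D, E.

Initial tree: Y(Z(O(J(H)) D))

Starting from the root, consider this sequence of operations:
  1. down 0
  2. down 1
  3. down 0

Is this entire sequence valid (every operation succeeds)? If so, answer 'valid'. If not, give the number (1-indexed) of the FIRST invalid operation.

Step 1 (down 0): focus=Z path=0 depth=1 children=['O', 'D'] left=[] right=[] parent=Y
Step 2 (down 1): focus=D path=0/1 depth=2 children=[] left=['O'] right=[] parent=Z
Step 3 (down 0): INVALID

Answer: 3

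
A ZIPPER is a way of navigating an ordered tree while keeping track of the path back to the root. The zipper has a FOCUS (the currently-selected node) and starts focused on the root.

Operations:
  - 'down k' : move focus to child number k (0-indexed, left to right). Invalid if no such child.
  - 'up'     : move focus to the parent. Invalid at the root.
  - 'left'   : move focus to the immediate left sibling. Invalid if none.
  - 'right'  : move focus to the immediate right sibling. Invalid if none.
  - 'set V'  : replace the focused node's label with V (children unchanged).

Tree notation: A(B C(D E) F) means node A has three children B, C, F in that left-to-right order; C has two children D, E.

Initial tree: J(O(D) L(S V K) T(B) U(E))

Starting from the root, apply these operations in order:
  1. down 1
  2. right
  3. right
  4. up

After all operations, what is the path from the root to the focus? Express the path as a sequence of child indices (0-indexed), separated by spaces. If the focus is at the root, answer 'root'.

Step 1 (down 1): focus=L path=1 depth=1 children=['S', 'V', 'K'] left=['O'] right=['T', 'U'] parent=J
Step 2 (right): focus=T path=2 depth=1 children=['B'] left=['O', 'L'] right=['U'] parent=J
Step 3 (right): focus=U path=3 depth=1 children=['E'] left=['O', 'L', 'T'] right=[] parent=J
Step 4 (up): focus=J path=root depth=0 children=['O', 'L', 'T', 'U'] (at root)

Answer: root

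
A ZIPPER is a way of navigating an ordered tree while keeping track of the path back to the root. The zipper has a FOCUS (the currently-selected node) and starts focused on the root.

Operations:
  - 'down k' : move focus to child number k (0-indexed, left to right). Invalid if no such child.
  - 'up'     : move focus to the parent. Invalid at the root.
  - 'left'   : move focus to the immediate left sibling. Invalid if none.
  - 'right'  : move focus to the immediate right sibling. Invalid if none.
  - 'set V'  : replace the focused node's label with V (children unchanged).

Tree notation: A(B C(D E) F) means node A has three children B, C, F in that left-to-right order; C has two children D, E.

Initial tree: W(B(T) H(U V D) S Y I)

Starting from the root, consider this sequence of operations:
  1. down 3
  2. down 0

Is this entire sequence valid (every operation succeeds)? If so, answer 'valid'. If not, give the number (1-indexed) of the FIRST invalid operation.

Step 1 (down 3): focus=Y path=3 depth=1 children=[] left=['B', 'H', 'S'] right=['I'] parent=W
Step 2 (down 0): INVALID

Answer: 2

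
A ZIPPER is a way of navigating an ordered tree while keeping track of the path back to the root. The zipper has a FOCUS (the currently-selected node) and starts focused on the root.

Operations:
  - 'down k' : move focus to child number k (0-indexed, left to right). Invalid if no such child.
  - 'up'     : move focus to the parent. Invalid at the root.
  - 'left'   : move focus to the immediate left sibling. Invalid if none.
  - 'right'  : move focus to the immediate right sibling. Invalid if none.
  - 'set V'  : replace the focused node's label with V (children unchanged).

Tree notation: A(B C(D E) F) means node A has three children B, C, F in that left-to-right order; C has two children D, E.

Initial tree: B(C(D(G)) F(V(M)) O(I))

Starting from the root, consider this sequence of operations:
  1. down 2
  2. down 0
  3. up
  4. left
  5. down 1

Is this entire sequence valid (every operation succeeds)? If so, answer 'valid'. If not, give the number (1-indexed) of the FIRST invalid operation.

Step 1 (down 2): focus=O path=2 depth=1 children=['I'] left=['C', 'F'] right=[] parent=B
Step 2 (down 0): focus=I path=2/0 depth=2 children=[] left=[] right=[] parent=O
Step 3 (up): focus=O path=2 depth=1 children=['I'] left=['C', 'F'] right=[] parent=B
Step 4 (left): focus=F path=1 depth=1 children=['V'] left=['C'] right=['O'] parent=B
Step 5 (down 1): INVALID

Answer: 5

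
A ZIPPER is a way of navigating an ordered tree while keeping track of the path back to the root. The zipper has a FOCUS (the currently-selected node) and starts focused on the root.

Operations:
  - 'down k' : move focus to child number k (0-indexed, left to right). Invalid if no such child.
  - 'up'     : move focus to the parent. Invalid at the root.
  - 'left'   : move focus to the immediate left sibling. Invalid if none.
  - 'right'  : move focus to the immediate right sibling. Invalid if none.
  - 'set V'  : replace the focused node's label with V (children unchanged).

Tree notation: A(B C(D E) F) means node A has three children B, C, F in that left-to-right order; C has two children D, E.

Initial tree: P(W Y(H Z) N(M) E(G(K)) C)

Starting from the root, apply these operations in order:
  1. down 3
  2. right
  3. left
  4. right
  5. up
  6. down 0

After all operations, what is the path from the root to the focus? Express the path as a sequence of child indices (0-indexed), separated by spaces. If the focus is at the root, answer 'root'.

Step 1 (down 3): focus=E path=3 depth=1 children=['G'] left=['W', 'Y', 'N'] right=['C'] parent=P
Step 2 (right): focus=C path=4 depth=1 children=[] left=['W', 'Y', 'N', 'E'] right=[] parent=P
Step 3 (left): focus=E path=3 depth=1 children=['G'] left=['W', 'Y', 'N'] right=['C'] parent=P
Step 4 (right): focus=C path=4 depth=1 children=[] left=['W', 'Y', 'N', 'E'] right=[] parent=P
Step 5 (up): focus=P path=root depth=0 children=['W', 'Y', 'N', 'E', 'C'] (at root)
Step 6 (down 0): focus=W path=0 depth=1 children=[] left=[] right=['Y', 'N', 'E', 'C'] parent=P

Answer: 0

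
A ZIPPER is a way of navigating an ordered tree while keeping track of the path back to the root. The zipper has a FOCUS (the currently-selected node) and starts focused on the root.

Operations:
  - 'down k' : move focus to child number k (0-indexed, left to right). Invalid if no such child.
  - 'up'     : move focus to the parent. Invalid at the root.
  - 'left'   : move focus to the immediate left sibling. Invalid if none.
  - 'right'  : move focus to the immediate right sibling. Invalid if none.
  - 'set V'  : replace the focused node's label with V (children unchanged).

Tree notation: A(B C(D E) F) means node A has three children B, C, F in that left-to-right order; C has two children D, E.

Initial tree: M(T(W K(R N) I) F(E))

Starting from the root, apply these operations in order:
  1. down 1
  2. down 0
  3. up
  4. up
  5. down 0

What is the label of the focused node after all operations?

Answer: T

Derivation:
Step 1 (down 1): focus=F path=1 depth=1 children=['E'] left=['T'] right=[] parent=M
Step 2 (down 0): focus=E path=1/0 depth=2 children=[] left=[] right=[] parent=F
Step 3 (up): focus=F path=1 depth=1 children=['E'] left=['T'] right=[] parent=M
Step 4 (up): focus=M path=root depth=0 children=['T', 'F'] (at root)
Step 5 (down 0): focus=T path=0 depth=1 children=['W', 'K', 'I'] left=[] right=['F'] parent=M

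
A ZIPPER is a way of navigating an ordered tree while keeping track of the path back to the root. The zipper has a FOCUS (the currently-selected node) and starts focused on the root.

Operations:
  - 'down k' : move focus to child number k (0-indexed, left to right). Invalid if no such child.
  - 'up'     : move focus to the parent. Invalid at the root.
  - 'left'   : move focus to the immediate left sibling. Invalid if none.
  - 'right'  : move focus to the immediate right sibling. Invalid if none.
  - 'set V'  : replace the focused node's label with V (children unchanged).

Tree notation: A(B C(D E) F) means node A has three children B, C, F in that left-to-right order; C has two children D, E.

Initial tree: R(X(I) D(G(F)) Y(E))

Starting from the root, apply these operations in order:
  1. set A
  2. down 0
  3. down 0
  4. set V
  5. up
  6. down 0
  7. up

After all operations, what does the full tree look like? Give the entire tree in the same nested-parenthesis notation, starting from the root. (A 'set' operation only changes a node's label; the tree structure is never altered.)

Answer: A(X(V) D(G(F)) Y(E))

Derivation:
Step 1 (set A): focus=A path=root depth=0 children=['X', 'D', 'Y'] (at root)
Step 2 (down 0): focus=X path=0 depth=1 children=['I'] left=[] right=['D', 'Y'] parent=A
Step 3 (down 0): focus=I path=0/0 depth=2 children=[] left=[] right=[] parent=X
Step 4 (set V): focus=V path=0/0 depth=2 children=[] left=[] right=[] parent=X
Step 5 (up): focus=X path=0 depth=1 children=['V'] left=[] right=['D', 'Y'] parent=A
Step 6 (down 0): focus=V path=0/0 depth=2 children=[] left=[] right=[] parent=X
Step 7 (up): focus=X path=0 depth=1 children=['V'] left=[] right=['D', 'Y'] parent=A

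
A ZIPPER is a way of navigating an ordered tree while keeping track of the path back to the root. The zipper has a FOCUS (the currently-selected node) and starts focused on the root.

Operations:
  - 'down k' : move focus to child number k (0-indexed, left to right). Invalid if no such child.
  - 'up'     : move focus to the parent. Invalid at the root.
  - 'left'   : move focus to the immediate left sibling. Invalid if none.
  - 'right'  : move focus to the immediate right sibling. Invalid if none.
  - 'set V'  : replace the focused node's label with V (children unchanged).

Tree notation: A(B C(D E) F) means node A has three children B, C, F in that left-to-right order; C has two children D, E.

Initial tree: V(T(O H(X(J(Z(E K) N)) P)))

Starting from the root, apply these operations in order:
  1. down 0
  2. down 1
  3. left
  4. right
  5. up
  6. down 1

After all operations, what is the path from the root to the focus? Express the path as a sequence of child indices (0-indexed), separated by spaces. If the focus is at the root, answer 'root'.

Answer: 0 1

Derivation:
Step 1 (down 0): focus=T path=0 depth=1 children=['O', 'H'] left=[] right=[] parent=V
Step 2 (down 1): focus=H path=0/1 depth=2 children=['X', 'P'] left=['O'] right=[] parent=T
Step 3 (left): focus=O path=0/0 depth=2 children=[] left=[] right=['H'] parent=T
Step 4 (right): focus=H path=0/1 depth=2 children=['X', 'P'] left=['O'] right=[] parent=T
Step 5 (up): focus=T path=0 depth=1 children=['O', 'H'] left=[] right=[] parent=V
Step 6 (down 1): focus=H path=0/1 depth=2 children=['X', 'P'] left=['O'] right=[] parent=T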